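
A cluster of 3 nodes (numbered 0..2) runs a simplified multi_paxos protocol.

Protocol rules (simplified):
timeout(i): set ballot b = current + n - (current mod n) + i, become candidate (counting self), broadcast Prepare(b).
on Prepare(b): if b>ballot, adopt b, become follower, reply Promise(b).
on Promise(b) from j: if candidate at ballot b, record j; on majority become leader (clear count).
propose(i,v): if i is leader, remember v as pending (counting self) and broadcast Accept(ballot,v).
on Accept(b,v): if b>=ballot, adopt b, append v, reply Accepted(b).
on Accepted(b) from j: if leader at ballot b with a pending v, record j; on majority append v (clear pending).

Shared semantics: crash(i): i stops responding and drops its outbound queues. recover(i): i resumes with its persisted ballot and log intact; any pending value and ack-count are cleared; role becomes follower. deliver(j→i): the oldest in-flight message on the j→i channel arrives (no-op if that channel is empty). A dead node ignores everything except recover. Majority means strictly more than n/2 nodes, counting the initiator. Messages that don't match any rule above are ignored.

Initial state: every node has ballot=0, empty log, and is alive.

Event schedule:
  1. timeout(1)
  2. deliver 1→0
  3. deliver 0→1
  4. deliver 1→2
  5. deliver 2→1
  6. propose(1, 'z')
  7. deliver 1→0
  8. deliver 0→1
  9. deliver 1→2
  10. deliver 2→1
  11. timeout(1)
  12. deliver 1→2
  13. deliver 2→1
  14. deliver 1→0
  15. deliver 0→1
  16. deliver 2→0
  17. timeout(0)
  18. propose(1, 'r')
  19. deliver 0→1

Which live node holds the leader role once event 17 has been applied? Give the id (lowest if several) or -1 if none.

1

[1] timeout(1) → N1(cand b4 [-])
[2] deliver 1→0 → N0(foll b4 [-])
[3] deliver 0→1 → N1(lead b4 [-])
[4] deliver 1→2 → N2(foll b4 [-])
[5] deliver 2→1 → ∅
[6] propose(1,'z') → ∅
[7] deliver 1→0 → N0(foll b4 [z])
[8] deliver 0→1 → N1(lead b4 [z])
[9] deliver 1→2 → N2(foll b4 [z])
[10] deliver 2→1 → ∅
[11] timeout(1) → N1(cand b7 [z])
[12] deliver 1→2 → N2(foll b7 [z])
[13] deliver 2→1 → N1(lead b7 [z])
[14] deliver 1→0 → N0(foll b7 [z])
[15] deliver 0→1 → ∅
[16] deliver 2→0 → ∅
[17] timeout(0) → N0(cand b9 [z])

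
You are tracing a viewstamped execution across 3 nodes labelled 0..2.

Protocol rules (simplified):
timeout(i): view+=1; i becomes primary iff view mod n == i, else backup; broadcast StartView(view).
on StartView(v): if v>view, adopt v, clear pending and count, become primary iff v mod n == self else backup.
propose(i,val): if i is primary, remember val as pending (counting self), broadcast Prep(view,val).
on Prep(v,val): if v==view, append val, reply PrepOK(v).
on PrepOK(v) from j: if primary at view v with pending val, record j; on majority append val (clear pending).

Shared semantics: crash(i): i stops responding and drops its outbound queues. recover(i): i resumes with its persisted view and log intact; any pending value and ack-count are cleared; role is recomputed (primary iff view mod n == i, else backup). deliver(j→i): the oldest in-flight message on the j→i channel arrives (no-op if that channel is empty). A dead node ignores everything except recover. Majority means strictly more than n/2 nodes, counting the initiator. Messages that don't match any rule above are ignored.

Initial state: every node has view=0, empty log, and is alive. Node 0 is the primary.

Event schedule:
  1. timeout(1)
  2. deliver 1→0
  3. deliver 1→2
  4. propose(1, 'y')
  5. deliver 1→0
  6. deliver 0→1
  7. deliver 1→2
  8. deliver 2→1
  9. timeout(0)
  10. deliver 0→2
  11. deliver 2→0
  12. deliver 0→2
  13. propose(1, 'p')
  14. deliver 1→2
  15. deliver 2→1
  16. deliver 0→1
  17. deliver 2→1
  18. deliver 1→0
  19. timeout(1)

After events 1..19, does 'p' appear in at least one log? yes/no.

no

step 1 timeout(1): 1={prim,v=1,log=-}
step 2 deliver 1→0: 0={back,v=1,log=-}
step 3 deliver 1→2: 2={back,v=1,log=-}
step 4 propose(1,'y'): —
step 5 deliver 1→0: 0={back,v=1,log=y}
step 6 deliver 0→1: 1={prim,v=1,log=y}
step 7 deliver 1→2: 2={back,v=1,log=y}
step 8 deliver 2→1: —
step 9 timeout(0): 0={back,v=2,log=y}
step 10 deliver 0→2: 2={prim,v=2,log=y}
step 11 deliver 2→0: —
step 12 deliver 0→2: —
step 13 propose(1,'p'): —
step 14 deliver 1→2: —
step 15 deliver 2→1: —
step 16 deliver 0→1: 1={back,v=2,log=y}
step 17 deliver 2→1: —
step 18 deliver 1→0: —
step 19 timeout(1): 1={back,v=3,log=y}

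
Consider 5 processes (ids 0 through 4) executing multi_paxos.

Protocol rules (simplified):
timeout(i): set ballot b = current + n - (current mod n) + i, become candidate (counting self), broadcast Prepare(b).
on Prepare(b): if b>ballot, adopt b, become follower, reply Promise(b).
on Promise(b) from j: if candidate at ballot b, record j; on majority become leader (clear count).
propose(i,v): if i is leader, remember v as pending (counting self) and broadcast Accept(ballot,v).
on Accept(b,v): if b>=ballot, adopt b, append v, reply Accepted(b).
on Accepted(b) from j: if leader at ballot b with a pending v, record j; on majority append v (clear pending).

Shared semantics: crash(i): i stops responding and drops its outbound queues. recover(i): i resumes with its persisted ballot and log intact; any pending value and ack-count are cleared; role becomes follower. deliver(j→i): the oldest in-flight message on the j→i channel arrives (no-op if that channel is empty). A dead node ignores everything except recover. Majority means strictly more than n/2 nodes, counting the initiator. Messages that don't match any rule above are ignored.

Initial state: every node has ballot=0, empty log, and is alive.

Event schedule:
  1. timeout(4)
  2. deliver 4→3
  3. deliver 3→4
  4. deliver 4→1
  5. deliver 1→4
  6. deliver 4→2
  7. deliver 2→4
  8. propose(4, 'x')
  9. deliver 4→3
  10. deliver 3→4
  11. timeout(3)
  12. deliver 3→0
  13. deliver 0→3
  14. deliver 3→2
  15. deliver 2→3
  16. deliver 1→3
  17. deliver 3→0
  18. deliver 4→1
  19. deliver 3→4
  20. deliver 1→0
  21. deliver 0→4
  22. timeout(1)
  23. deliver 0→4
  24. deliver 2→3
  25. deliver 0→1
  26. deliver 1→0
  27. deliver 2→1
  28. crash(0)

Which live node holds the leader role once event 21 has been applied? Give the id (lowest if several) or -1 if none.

3

[1] timeout(4) → N4(cand b9 [-])
[2] deliver 4→3 → N3(foll b9 [-])
[3] deliver 3→4 → ∅
[4] deliver 4→1 → N1(foll b9 [-])
[5] deliver 1→4 → N4(lead b9 [-])
[6] deliver 4→2 → N2(foll b9 [-])
[7] deliver 2→4 → ∅
[8] propose(4,'x') → ∅
[9] deliver 4→3 → N3(foll b9 [x])
[10] deliver 3→4 → ∅
[11] timeout(3) → N3(cand b13 [x])
[12] deliver 3→0 → N0(foll b13 [-])
[13] deliver 0→3 → ∅
[14] deliver 3→2 → N2(foll b13 [-])
[15] deliver 2→3 → N3(lead b13 [x])
[16] deliver 1→3 → ∅
[17] deliver 3→0 → ∅
[18] deliver 4→1 → N1(foll b9 [x])
[19] deliver 3→4 → N4(foll b13 [-])
[20] deliver 1→0 → ∅
[21] deliver 0→4 → ∅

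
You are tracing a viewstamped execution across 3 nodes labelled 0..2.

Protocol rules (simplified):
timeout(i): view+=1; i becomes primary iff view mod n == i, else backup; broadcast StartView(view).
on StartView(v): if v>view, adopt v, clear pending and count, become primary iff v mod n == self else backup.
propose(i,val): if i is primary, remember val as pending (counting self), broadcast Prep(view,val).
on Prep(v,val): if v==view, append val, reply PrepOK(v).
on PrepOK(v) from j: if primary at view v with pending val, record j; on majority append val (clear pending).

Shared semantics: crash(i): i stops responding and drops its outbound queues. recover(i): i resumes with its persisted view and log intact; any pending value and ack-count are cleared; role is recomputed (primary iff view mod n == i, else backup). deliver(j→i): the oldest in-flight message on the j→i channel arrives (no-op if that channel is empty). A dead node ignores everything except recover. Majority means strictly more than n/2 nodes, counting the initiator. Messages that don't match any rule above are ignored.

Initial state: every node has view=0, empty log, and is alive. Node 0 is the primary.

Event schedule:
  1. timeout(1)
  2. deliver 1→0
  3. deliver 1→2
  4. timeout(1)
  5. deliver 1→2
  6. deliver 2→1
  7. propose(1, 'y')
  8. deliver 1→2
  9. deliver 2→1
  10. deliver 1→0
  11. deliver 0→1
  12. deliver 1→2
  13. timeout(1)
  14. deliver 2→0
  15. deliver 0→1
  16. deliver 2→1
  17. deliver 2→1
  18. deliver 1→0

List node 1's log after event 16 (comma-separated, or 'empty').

e1 timeout(1): 1[prim,v=1,-]
e2 deliver 1→0: 0[back,v=1,-]
e3 deliver 1→2: 2[back,v=1,-]
e4 timeout(1): 1[back,v=2,-]
e5 deliver 1→2: 2[prim,v=2,-]
e6 deliver 2→1: ·
e7 propose(1,'y'): ·
e8 deliver 1→2: ·
e9 deliver 2→1: ·
e10 deliver 1→0: 0[back,v=2,-]
e11 deliver 0→1: ·
e12 deliver 1→2: ·
e13 timeout(1): 1[back,v=3,-]
e14 deliver 2→0: ·
e15 deliver 0→1: ·
e16 deliver 2→1: ·

empty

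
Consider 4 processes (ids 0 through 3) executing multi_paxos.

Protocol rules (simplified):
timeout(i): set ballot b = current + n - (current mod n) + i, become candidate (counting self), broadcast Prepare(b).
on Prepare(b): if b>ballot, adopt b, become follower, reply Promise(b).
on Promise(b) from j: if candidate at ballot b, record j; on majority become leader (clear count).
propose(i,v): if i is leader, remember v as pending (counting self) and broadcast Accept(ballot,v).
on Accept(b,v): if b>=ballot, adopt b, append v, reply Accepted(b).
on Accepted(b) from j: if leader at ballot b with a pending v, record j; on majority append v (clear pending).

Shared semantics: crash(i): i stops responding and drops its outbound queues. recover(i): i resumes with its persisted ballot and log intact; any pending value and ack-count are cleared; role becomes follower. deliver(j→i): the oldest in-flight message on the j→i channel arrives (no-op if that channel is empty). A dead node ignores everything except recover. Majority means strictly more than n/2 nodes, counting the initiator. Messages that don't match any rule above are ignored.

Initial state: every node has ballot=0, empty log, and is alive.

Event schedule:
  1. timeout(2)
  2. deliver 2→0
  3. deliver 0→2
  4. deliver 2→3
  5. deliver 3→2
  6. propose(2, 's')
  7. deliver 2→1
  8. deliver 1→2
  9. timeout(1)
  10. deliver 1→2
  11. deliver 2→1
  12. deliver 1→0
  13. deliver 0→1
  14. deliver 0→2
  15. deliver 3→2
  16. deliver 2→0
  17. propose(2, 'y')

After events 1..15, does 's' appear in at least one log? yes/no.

no

after 1 — timeout(2): n2:cand/b6/[-]
after 2 — deliver 2→0: n0:foll/b6/[-]
after 3 — deliver 0→2: ·
after 4 — deliver 2→3: n3:foll/b6/[-]
after 5 — deliver 3→2: n2:lead/b6/[-]
after 6 — propose(2,'s'): ·
after 7 — deliver 2→1: n1:foll/b6/[-]
after 8 — deliver 1→2: ·
after 9 — timeout(1): n1:cand/b9/[-]
after 10 — deliver 1→2: n2:foll/b9/[-]
after 11 — deliver 2→1: ·
after 12 — deliver 1→0: n0:foll/b9/[-]
after 13 — deliver 0→1: ·
after 14 — deliver 0→2: ·
after 15 — deliver 3→2: ·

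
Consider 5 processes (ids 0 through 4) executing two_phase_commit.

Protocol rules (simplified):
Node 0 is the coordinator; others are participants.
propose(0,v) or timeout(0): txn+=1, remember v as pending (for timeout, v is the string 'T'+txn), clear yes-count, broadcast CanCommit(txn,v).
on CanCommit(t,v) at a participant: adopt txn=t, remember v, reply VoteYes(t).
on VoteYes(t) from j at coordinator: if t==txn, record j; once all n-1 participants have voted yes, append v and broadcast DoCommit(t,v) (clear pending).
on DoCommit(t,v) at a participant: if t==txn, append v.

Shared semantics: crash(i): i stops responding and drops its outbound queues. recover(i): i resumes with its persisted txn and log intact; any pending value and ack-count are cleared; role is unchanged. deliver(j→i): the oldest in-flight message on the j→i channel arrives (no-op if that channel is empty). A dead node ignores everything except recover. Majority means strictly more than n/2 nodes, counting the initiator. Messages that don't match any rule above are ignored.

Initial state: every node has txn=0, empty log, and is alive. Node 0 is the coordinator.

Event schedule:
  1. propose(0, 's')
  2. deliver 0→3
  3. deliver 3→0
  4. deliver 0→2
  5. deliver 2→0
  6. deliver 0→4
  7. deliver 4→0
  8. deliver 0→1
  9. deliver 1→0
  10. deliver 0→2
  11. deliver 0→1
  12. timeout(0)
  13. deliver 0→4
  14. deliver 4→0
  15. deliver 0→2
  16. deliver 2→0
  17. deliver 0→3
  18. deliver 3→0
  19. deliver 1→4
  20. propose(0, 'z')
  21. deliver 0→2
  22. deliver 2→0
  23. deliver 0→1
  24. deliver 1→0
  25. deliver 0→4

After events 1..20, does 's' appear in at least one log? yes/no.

1. propose(0,'s'):  <0:coor t1 ->
2. deliver 0→3:  <3:part t1 ->
3. deliver 3→0:  nop
4. deliver 0→2:  <2:part t1 ->
5. deliver 2→0:  nop
6. deliver 0→4:  <4:part t1 ->
7. deliver 4→0:  nop
8. deliver 0→1:  <1:part t1 ->
9. deliver 1→0:  <0:coor t1 s>
10. deliver 0→2:  <2:part t1 s>
11. deliver 0→1:  <1:part t1 s>
12. timeout(0):  <0:coor t2 s>
13. deliver 0→4:  <4:part t1 s>
14. deliver 4→0:  nop
15. deliver 0→2:  <2:part t2 s>
16. deliver 2→0:  nop
17. deliver 0→3:  <3:part t1 s>
18. deliver 3→0:  nop
19. deliver 1→4:  nop
20. propose(0,'z'):  <0:coor t3 s>

yes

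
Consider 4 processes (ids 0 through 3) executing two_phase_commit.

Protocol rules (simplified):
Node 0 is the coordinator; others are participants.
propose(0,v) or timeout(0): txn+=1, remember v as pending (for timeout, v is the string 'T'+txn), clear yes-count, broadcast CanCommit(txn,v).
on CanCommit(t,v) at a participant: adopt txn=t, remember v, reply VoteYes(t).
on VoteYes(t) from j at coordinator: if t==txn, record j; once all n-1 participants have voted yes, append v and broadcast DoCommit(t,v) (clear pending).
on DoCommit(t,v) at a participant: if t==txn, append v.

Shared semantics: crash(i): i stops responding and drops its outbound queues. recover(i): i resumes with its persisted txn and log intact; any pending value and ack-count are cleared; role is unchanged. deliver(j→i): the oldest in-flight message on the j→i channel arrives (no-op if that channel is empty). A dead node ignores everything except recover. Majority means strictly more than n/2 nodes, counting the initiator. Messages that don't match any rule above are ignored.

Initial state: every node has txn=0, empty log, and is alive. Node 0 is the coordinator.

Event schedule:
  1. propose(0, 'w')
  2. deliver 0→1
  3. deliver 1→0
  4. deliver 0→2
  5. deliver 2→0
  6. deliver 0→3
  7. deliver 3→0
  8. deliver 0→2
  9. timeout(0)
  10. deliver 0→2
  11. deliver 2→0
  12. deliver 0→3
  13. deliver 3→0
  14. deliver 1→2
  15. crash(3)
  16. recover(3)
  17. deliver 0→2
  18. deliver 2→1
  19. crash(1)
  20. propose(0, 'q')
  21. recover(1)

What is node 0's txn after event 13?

after 1 — propose(0,'w'): n0:coor/t1/[-]
after 2 — deliver 0→1: n1:part/t1/[-]
after 3 — deliver 1→0: ·
after 4 — deliver 0→2: n2:part/t1/[-]
after 5 — deliver 2→0: ·
after 6 — deliver 0→3: n3:part/t1/[-]
after 7 — deliver 3→0: n0:coor/t1/[w]
after 8 — deliver 0→2: n2:part/t1/[w]
after 9 — timeout(0): n0:coor/t2/[w]
after 10 — deliver 0→2: n2:part/t2/[w]
after 11 — deliver 2→0: ·
after 12 — deliver 0→3: n3:part/t1/[w]
after 13 — deliver 3→0: ·

2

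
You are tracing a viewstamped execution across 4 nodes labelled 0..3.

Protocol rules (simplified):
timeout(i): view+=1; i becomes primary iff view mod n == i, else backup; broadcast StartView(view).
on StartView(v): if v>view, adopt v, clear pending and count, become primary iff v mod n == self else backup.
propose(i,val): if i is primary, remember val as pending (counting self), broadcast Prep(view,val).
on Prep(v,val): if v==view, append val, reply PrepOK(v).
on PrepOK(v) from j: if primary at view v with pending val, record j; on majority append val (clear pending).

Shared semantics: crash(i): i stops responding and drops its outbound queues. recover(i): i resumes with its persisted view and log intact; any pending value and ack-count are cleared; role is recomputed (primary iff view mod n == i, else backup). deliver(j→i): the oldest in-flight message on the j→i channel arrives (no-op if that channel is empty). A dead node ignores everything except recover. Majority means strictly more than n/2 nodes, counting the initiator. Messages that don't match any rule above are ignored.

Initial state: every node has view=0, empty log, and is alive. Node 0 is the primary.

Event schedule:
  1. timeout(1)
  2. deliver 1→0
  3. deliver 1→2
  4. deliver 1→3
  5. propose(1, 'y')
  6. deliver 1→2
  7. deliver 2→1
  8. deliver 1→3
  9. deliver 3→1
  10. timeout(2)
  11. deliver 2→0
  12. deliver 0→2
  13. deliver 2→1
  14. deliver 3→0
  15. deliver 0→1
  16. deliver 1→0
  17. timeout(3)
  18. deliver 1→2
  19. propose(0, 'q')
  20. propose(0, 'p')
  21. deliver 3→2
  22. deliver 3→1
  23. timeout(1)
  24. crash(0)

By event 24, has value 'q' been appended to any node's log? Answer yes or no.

no

after 1 — timeout(1): n1:prim/v1/[-]
after 2 — deliver 1→0: n0:back/v1/[-]
after 3 — deliver 1→2: n2:back/v1/[-]
after 4 — deliver 1→3: n3:back/v1/[-]
after 5 — propose(1,'y'): ·
after 6 — deliver 1→2: n2:back/v1/[y]
after 7 — deliver 2→1: ·
after 8 — deliver 1→3: n3:back/v1/[y]
after 9 — deliver 3→1: n1:prim/v1/[y]
after 10 — timeout(2): n2:prim/v2/[y]
after 11 — deliver 2→0: n0:back/v2/[-]
after 12 — deliver 0→2: ·
after 13 — deliver 2→1: n1:back/v2/[y]
after 14 — deliver 3→0: ·
after 15 — deliver 0→1: ·
after 16 — deliver 1→0: ·
after 17 — timeout(3): n3:back/v2/[y]
after 18 — deliver 1→2: ·
after 19 — propose(0,'q'): ·
after 20 — propose(0,'p'): ·
after 21 — deliver 3→2: ·
after 22 — deliver 3→1: ·
after 23 — timeout(1): n1:back/v3/[y]
after 24 — crash(0): n0:✗back/v2/[-]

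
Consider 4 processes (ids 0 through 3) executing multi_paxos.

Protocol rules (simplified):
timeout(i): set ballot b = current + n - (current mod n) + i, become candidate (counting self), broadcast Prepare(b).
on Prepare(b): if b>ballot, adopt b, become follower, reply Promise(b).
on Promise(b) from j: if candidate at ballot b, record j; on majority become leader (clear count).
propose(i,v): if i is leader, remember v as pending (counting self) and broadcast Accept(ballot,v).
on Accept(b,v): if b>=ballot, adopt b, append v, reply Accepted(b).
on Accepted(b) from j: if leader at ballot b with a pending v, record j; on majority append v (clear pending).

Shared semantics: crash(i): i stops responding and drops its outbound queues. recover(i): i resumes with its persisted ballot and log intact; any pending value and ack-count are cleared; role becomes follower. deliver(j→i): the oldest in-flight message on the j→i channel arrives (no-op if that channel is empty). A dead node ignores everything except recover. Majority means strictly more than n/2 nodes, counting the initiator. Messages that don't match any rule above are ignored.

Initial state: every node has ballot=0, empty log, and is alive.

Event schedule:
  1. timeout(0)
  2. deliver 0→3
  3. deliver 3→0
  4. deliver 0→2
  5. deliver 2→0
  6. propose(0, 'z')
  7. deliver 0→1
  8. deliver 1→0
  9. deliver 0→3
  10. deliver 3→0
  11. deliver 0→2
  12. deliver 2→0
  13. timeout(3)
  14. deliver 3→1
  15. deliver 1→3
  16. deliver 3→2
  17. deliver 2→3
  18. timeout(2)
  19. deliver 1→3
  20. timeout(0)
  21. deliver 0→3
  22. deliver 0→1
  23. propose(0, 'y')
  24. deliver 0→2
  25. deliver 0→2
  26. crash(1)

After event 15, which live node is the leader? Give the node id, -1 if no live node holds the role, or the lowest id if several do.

0

[1] timeout(0) → N0(cand b4 [-])
[2] deliver 0→3 → N3(foll b4 [-])
[3] deliver 3→0 → ∅
[4] deliver 0→2 → N2(foll b4 [-])
[5] deliver 2→0 → N0(lead b4 [-])
[6] propose(0,'z') → ∅
[7] deliver 0→1 → N1(foll b4 [-])
[8] deliver 1→0 → ∅
[9] deliver 0→3 → N3(foll b4 [z])
[10] deliver 3→0 → ∅
[11] deliver 0→2 → N2(foll b4 [z])
[12] deliver 2→0 → N0(lead b4 [z])
[13] timeout(3) → N3(cand b11 [z])
[14] deliver 3→1 → N1(foll b11 [-])
[15] deliver 1→3 → ∅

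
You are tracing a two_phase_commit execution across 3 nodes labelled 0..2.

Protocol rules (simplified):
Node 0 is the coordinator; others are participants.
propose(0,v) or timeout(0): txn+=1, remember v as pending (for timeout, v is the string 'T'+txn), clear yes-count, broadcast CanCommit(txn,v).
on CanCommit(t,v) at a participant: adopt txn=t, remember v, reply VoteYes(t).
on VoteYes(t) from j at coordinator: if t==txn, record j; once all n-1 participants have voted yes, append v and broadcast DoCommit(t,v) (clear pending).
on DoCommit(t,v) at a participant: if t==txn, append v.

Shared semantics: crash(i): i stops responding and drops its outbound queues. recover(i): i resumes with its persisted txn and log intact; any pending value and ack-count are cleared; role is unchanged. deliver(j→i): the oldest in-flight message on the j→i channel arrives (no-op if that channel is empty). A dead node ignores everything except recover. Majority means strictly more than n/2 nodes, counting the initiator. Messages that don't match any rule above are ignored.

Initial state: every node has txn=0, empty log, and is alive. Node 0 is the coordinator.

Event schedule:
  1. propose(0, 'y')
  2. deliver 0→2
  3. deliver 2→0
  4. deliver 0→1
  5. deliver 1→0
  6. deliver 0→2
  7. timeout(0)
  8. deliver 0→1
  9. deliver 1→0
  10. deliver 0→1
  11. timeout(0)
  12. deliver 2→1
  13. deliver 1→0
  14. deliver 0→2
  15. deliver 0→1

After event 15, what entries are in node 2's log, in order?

y

e1 propose(0,'y'): 0[coor,t=1,-]
e2 deliver 0→2: 2[part,t=1,-]
e3 deliver 2→0: ·
e4 deliver 0→1: 1[part,t=1,-]
e5 deliver 1→0: 0[coor,t=1,y]
e6 deliver 0→2: 2[part,t=1,y]
e7 timeout(0): 0[coor,t=2,y]
e8 deliver 0→1: 1[part,t=1,y]
e9 deliver 1→0: ·
e10 deliver 0→1: 1[part,t=2,y]
e11 timeout(0): 0[coor,t=3,y]
e12 deliver 2→1: ·
e13 deliver 1→0: ·
e14 deliver 0→2: 2[part,t=2,y]
e15 deliver 0→1: 1[part,t=3,y]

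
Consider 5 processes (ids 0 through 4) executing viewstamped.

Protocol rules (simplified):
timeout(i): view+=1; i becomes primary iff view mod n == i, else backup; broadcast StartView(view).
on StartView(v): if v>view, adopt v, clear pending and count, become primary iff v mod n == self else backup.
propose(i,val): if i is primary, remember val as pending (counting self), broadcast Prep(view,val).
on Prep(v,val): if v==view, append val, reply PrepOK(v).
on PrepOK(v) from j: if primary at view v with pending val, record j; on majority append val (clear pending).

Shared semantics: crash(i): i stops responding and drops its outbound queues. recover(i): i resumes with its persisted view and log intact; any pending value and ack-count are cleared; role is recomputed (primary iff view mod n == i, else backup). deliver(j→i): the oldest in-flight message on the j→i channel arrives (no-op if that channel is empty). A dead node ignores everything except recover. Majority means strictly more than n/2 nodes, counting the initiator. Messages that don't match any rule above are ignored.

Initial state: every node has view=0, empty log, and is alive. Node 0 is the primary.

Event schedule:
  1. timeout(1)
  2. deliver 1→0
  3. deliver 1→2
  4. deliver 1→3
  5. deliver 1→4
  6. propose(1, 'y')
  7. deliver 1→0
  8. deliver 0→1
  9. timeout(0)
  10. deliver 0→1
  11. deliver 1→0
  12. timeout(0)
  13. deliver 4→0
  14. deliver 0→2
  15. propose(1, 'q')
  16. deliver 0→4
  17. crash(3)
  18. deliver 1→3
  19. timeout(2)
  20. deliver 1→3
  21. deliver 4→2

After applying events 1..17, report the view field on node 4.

step 1 timeout(1): 1={prim,v=1,log=-}
step 2 deliver 1→0: 0={back,v=1,log=-}
step 3 deliver 1→2: 2={back,v=1,log=-}
step 4 deliver 1→3: 3={back,v=1,log=-}
step 5 deliver 1→4: 4={back,v=1,log=-}
step 6 propose(1,'y'): —
step 7 deliver 1→0: 0={back,v=1,log=y}
step 8 deliver 0→1: —
step 9 timeout(0): 0={back,v=2,log=y}
step 10 deliver 0→1: 1={back,v=2,log=-}
step 11 deliver 1→0: —
step 12 timeout(0): 0={back,v=3,log=y}
step 13 deliver 4→0: —
step 14 deliver 0→2: 2={prim,v=2,log=-}
step 15 propose(1,'q'): —
step 16 deliver 0→4: 4={back,v=2,log=-}
step 17 crash(3): 3={✗back,v=1,log=-}

2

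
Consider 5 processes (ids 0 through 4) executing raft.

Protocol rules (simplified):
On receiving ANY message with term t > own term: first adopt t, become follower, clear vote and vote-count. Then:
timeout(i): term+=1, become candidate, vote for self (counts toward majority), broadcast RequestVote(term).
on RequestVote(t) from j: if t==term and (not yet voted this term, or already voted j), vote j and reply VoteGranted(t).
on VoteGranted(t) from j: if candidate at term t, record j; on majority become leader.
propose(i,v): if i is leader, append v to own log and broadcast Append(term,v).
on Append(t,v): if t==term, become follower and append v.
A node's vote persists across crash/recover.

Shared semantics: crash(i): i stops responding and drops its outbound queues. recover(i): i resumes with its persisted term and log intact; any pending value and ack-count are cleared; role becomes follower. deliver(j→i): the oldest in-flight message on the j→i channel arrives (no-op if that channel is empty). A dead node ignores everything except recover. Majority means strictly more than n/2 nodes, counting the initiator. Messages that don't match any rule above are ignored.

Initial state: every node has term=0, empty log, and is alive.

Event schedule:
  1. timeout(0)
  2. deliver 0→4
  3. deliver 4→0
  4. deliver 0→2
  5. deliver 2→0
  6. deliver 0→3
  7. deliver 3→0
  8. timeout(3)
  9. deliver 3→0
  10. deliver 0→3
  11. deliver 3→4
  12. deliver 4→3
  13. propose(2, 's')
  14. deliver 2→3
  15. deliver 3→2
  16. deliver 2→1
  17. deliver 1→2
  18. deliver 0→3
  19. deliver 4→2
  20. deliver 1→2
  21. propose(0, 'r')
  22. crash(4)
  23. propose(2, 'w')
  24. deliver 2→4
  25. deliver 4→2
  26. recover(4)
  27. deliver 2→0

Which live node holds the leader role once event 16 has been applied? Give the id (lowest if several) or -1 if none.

1. timeout(0):  <0:cand t1 ->
2. deliver 0→4:  <4:foll t1 ->
3. deliver 4→0:  nop
4. deliver 0→2:  <2:foll t1 ->
5. deliver 2→0:  <0:lead t1 ->
6. deliver 0→3:  <3:foll t1 ->
7. deliver 3→0:  nop
8. timeout(3):  <3:cand t2 ->
9. deliver 3→0:  <0:foll t2 ->
10. deliver 0→3:  nop
11. deliver 3→4:  <4:foll t2 ->
12. deliver 4→3:  <3:lead t2 ->
13. propose(2,'s'):  nop
14. deliver 2→3:  nop
15. deliver 3→2:  <2:foll t2 ->
16. deliver 2→1:  nop

3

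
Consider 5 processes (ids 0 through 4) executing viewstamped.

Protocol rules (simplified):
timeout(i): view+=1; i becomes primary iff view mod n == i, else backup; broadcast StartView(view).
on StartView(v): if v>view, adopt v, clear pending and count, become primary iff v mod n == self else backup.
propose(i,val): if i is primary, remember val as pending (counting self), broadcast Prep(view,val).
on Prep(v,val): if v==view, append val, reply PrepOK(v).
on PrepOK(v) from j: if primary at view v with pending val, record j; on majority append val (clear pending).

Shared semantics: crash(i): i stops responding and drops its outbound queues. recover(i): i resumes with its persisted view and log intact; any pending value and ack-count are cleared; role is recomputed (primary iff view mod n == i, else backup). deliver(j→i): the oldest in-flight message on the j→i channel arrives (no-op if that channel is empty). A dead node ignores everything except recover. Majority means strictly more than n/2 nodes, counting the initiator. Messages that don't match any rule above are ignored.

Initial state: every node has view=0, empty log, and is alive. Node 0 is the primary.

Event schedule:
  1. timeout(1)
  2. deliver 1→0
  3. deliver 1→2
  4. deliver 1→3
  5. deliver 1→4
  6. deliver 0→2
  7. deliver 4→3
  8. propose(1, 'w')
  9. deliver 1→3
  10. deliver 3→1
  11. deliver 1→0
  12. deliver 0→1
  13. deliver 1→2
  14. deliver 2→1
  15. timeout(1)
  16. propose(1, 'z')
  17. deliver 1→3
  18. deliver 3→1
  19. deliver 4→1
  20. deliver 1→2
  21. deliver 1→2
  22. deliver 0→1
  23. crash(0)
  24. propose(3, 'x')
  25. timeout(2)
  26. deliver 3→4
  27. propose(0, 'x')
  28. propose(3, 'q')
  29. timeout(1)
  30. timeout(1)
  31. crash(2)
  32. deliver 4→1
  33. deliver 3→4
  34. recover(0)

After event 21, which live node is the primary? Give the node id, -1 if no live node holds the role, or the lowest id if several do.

1. timeout(1):  <1:prim v1 ->
2. deliver 1→0:  <0:back v1 ->
3. deliver 1→2:  <2:back v1 ->
4. deliver 1→3:  <3:back v1 ->
5. deliver 1→4:  <4:back v1 ->
6. deliver 0→2:  nop
7. deliver 4→3:  nop
8. propose(1,'w'):  nop
9. deliver 1→3:  <3:back v1 w>
10. deliver 3→1:  nop
11. deliver 1→0:  <0:back v1 w>
12. deliver 0→1:  <1:prim v1 w>
13. deliver 1→2:  <2:back v1 w>
14. deliver 2→1:  nop
15. timeout(1):  <1:back v2 w>
16. propose(1,'z'):  nop
17. deliver 1→3:  <3:back v2 w>
18. deliver 3→1:  nop
19. deliver 4→1:  nop
20. deliver 1→2:  <2:prim v2 w>
21. deliver 1→2:  nop

2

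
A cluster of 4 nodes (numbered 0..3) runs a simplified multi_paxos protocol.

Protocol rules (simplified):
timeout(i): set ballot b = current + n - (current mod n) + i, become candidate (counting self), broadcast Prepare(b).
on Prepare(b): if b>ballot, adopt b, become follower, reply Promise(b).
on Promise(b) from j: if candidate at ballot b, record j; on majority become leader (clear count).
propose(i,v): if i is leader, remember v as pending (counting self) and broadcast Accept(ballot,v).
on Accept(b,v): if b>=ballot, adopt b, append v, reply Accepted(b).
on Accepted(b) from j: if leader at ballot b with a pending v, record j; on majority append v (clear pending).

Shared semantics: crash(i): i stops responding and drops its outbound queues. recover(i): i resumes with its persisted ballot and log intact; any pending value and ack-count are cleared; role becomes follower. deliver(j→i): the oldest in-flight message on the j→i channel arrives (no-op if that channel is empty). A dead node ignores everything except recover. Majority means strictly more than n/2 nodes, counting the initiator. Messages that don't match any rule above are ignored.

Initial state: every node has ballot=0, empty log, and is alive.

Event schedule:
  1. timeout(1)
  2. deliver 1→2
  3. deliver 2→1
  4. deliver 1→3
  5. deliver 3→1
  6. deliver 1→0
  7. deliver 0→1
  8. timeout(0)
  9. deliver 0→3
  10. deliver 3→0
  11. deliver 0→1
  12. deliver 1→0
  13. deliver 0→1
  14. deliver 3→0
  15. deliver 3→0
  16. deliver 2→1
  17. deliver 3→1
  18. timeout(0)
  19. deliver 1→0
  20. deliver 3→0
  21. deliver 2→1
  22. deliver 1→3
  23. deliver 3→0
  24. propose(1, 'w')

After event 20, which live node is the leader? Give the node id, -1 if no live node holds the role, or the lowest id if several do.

-1

[1] timeout(1) → N1(cand b5 [-])
[2] deliver 1→2 → N2(foll b5 [-])
[3] deliver 2→1 → ∅
[4] deliver 1→3 → N3(foll b5 [-])
[5] deliver 3→1 → N1(lead b5 [-])
[6] deliver 1→0 → N0(foll b5 [-])
[7] deliver 0→1 → ∅
[8] timeout(0) → N0(cand b8 [-])
[9] deliver 0→3 → N3(foll b8 [-])
[10] deliver 3→0 → ∅
[11] deliver 0→1 → N1(foll b8 [-])
[12] deliver 1→0 → N0(lead b8 [-])
[13] deliver 0→1 → ∅
[14] deliver 3→0 → ∅
[15] deliver 3→0 → ∅
[16] deliver 2→1 → ∅
[17] deliver 3→1 → ∅
[18] timeout(0) → N0(cand b12 [-])
[19] deliver 1→0 → ∅
[20] deliver 3→0 → ∅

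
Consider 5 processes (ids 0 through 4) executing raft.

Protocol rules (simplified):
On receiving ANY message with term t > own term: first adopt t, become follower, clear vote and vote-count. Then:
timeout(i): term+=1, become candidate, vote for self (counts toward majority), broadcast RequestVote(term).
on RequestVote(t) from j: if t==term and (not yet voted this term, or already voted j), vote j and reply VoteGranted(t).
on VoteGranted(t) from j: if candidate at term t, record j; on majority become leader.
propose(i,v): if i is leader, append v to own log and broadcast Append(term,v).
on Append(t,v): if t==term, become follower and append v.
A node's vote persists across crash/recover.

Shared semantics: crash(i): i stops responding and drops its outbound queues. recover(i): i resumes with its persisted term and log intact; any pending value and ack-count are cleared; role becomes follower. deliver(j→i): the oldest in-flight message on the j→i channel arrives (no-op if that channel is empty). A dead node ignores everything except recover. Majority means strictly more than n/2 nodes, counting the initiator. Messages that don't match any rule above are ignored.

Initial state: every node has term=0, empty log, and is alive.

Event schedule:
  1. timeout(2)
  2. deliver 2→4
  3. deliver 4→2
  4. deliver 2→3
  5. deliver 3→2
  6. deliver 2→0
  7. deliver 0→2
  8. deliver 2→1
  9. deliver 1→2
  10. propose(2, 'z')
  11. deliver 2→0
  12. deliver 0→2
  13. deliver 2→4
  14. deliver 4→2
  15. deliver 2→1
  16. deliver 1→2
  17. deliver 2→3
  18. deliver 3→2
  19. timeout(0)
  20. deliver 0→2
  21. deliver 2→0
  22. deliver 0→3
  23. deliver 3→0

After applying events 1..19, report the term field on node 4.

1

after 1 — timeout(2): n2:cand/t1/[-]
after 2 — deliver 2→4: n4:foll/t1/[-]
after 3 — deliver 4→2: ·
after 4 — deliver 2→3: n3:foll/t1/[-]
after 5 — deliver 3→2: n2:lead/t1/[-]
after 6 — deliver 2→0: n0:foll/t1/[-]
after 7 — deliver 0→2: ·
after 8 — deliver 2→1: n1:foll/t1/[-]
after 9 — deliver 1→2: ·
after 10 — propose(2,'z'): n2:lead/t1/[z]
after 11 — deliver 2→0: n0:foll/t1/[z]
after 12 — deliver 0→2: ·
after 13 — deliver 2→4: n4:foll/t1/[z]
after 14 — deliver 4→2: ·
after 15 — deliver 2→1: n1:foll/t1/[z]
after 16 — deliver 1→2: ·
after 17 — deliver 2→3: n3:foll/t1/[z]
after 18 — deliver 3→2: ·
after 19 — timeout(0): n0:cand/t2/[z]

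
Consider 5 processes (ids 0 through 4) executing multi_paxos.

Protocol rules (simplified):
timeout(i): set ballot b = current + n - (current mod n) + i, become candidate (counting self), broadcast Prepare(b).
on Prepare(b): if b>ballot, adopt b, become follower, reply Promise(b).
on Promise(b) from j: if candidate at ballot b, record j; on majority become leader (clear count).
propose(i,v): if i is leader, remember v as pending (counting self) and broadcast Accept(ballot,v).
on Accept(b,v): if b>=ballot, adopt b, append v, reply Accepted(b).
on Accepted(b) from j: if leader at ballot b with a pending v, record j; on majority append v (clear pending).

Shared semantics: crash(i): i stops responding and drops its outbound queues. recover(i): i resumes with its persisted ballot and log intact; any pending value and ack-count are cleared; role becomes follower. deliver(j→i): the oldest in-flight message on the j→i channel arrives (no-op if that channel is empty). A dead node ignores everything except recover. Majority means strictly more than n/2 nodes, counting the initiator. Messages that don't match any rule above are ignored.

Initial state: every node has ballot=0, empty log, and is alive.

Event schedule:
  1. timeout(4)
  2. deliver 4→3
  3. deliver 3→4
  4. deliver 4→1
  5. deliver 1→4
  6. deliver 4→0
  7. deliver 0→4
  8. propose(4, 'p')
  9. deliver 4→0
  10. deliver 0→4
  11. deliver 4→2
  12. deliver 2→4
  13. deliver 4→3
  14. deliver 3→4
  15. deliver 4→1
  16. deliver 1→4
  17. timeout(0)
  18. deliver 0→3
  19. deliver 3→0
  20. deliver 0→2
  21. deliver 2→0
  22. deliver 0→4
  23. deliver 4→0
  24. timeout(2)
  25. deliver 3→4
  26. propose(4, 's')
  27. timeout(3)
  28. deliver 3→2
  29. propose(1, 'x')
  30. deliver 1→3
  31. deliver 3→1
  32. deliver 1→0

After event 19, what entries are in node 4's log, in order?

[1] timeout(4) → N4(cand b9 [-])
[2] deliver 4→3 → N3(foll b9 [-])
[3] deliver 3→4 → ∅
[4] deliver 4→1 → N1(foll b9 [-])
[5] deliver 1→4 → N4(lead b9 [-])
[6] deliver 4→0 → N0(foll b9 [-])
[7] deliver 0→4 → ∅
[8] propose(4,'p') → ∅
[9] deliver 4→0 → N0(foll b9 [p])
[10] deliver 0→4 → ∅
[11] deliver 4→2 → N2(foll b9 [-])
[12] deliver 2→4 → ∅
[13] deliver 4→3 → N3(foll b9 [p])
[14] deliver 3→4 → N4(lead b9 [p])
[15] deliver 4→1 → N1(foll b9 [p])
[16] deliver 1→4 → ∅
[17] timeout(0) → N0(cand b10 [p])
[18] deliver 0→3 → N3(foll b10 [p])
[19] deliver 3→0 → ∅

p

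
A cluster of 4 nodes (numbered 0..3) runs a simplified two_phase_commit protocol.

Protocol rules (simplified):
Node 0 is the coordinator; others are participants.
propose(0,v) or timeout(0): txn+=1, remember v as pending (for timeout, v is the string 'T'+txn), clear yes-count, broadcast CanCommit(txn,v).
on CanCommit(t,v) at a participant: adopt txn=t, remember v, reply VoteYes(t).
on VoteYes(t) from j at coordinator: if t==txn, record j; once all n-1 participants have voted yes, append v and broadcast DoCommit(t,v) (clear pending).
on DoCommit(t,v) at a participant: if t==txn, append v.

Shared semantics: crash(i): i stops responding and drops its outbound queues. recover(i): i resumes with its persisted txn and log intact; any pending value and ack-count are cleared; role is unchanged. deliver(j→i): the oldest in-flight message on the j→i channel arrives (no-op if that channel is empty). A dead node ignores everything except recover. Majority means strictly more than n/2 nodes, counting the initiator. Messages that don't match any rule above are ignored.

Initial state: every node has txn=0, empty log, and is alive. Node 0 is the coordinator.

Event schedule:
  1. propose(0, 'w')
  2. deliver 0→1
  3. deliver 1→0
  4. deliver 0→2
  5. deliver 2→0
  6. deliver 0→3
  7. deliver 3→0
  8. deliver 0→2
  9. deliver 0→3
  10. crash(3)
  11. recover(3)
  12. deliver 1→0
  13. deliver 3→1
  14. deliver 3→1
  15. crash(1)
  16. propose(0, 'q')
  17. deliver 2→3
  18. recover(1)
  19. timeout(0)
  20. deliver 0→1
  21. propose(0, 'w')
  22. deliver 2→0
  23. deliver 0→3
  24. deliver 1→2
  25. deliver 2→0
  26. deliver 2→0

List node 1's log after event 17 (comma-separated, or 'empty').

empty

e1 propose(0,'w'): 0[coor,t=1,-]
e2 deliver 0→1: 1[part,t=1,-]
e3 deliver 1→0: ·
e4 deliver 0→2: 2[part,t=1,-]
e5 deliver 2→0: ·
e6 deliver 0→3: 3[part,t=1,-]
e7 deliver 3→0: 0[coor,t=1,w]
e8 deliver 0→2: 2[part,t=1,w]
e9 deliver 0→3: 3[part,t=1,w]
e10 crash(3): 3[✗part,t=1,w]
e11 recover(3): 3[part,t=1,w]
e12 deliver 1→0: ·
e13 deliver 3→1: ·
e14 deliver 3→1: ·
e15 crash(1): 1[✗part,t=1,-]
e16 propose(0,'q'): 0[coor,t=2,w]
e17 deliver 2→3: ·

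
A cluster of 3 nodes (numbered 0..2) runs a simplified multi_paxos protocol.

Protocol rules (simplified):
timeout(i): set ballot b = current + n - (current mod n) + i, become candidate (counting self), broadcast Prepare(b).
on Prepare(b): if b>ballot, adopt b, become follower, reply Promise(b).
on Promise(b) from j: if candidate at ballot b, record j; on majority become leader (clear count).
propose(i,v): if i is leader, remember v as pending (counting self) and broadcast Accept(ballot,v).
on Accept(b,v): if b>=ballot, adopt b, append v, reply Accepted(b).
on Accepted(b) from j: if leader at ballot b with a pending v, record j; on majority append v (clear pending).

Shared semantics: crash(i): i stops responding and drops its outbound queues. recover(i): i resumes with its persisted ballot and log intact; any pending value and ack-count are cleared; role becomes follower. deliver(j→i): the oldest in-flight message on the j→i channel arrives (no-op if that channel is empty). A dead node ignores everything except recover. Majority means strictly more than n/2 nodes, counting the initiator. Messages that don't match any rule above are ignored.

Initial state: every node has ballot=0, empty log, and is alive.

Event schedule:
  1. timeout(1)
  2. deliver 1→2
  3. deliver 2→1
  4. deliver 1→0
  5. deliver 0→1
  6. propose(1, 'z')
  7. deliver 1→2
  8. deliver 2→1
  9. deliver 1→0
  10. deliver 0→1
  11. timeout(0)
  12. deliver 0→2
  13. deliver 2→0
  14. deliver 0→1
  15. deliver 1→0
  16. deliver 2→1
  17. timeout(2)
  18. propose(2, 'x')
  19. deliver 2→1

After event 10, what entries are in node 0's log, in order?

after 1 — timeout(1): n1:cand/b4/[-]
after 2 — deliver 1→2: n2:foll/b4/[-]
after 3 — deliver 2→1: n1:lead/b4/[-]
after 4 — deliver 1→0: n0:foll/b4/[-]
after 5 — deliver 0→1: ·
after 6 — propose(1,'z'): ·
after 7 — deliver 1→2: n2:foll/b4/[z]
after 8 — deliver 2→1: n1:lead/b4/[z]
after 9 — deliver 1→0: n0:foll/b4/[z]
after 10 — deliver 0→1: ·

z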